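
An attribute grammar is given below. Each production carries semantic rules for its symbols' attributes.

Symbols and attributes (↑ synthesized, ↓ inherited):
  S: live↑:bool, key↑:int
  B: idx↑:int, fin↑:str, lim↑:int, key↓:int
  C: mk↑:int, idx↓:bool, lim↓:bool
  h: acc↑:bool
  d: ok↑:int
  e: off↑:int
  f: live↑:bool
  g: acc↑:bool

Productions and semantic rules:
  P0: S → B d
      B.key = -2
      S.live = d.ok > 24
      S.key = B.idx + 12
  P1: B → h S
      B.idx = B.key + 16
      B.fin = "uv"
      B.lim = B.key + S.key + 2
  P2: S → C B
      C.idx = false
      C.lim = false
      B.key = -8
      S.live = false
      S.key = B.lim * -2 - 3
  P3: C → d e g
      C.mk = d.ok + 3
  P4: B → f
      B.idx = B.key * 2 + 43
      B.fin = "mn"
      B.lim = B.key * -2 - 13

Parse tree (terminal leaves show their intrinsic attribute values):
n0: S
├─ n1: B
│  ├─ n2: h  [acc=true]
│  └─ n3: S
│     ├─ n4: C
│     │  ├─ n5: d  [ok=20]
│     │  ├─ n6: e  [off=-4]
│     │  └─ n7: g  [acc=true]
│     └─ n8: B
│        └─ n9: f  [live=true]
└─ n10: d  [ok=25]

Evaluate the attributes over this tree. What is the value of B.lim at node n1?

-9

1. n1.key = -2  [-2]
2. n2.acc = true  [terminal]
3. n4.idx = false  [false]
4. n4.lim = false  [false]
5. n5.ok = 20  [terminal]
6. n6.off = -4  [terminal]
7. n7.acc = true  [terminal]
8. n4.mk = 23  [d.ok + 3]
9. n8.key = -8  [-8]
10. n9.live = true  [terminal]
11. n8.idx = 27  [B.key * 2 + 43]
12. n8.fin = "mn"  ["mn"]
13. n8.lim = 3  [B.key * -2 - 13]
14. n3.live = false  [false]
15. n3.key = -9  [B.lim * -2 - 3]
16. n1.idx = 14  [B.key + 16]
17. n1.fin = "uv"  ["uv"]
18. n1.lim = -9  [B.key + S.key + 2]
19. n10.ok = 25  [terminal]
20. n0.live = true  [d.ok > 24]
21. n0.key = 26  [B.idx + 12]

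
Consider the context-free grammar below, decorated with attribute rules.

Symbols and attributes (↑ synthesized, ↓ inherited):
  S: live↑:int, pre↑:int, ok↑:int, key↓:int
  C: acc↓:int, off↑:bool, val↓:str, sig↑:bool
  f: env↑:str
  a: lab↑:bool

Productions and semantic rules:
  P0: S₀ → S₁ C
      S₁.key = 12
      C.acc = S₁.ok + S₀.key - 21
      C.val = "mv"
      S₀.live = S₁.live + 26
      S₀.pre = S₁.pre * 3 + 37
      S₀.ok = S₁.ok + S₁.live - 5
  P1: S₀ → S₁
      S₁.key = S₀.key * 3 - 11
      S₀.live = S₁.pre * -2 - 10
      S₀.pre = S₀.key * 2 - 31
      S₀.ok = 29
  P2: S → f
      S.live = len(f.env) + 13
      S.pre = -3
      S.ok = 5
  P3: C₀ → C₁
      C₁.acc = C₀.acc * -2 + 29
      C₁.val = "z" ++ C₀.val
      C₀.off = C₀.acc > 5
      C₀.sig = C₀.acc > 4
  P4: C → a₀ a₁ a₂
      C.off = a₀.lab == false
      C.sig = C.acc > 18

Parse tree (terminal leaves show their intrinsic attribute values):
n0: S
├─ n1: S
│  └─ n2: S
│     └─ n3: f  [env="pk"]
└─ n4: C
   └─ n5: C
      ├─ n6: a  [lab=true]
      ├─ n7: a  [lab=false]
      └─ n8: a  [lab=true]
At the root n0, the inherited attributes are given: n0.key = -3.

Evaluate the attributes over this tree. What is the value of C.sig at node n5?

1. n0.key = -3  [given at root]
2. n1.key = 12  [12]
3. n2.key = 25  [S₀.key * 3 - 11]
4. n3.env = "pk"  [terminal]
5. n2.live = 15  [len(f.env) + 13]
6. n2.pre = -3  [-3]
7. n2.ok = 5  [5]
8. n1.live = -4  [S₁.pre * -2 - 10]
9. n1.pre = -7  [S₀.key * 2 - 31]
10. n1.ok = 29  [29]
11. n4.acc = 5  [S₁.ok + S₀.key - 21]
12. n4.val = "mv"  ["mv"]
13. n5.acc = 19  [C₀.acc * -2 + 29]
14. n5.val = "zmv"  ["z" ++ C₀.val]
15. n6.lab = true  [terminal]
16. n7.lab = false  [terminal]
17. n8.lab = true  [terminal]
18. n5.off = false  [a₀.lab == false]
19. n5.sig = true  [C.acc > 18]
20. n4.off = false  [C₀.acc > 5]
21. n4.sig = true  [C₀.acc > 4]
22. n0.live = 22  [S₁.live + 26]
23. n0.pre = 16  [S₁.pre * 3 + 37]
24. n0.ok = 20  [S₁.ok + S₁.live - 5]

true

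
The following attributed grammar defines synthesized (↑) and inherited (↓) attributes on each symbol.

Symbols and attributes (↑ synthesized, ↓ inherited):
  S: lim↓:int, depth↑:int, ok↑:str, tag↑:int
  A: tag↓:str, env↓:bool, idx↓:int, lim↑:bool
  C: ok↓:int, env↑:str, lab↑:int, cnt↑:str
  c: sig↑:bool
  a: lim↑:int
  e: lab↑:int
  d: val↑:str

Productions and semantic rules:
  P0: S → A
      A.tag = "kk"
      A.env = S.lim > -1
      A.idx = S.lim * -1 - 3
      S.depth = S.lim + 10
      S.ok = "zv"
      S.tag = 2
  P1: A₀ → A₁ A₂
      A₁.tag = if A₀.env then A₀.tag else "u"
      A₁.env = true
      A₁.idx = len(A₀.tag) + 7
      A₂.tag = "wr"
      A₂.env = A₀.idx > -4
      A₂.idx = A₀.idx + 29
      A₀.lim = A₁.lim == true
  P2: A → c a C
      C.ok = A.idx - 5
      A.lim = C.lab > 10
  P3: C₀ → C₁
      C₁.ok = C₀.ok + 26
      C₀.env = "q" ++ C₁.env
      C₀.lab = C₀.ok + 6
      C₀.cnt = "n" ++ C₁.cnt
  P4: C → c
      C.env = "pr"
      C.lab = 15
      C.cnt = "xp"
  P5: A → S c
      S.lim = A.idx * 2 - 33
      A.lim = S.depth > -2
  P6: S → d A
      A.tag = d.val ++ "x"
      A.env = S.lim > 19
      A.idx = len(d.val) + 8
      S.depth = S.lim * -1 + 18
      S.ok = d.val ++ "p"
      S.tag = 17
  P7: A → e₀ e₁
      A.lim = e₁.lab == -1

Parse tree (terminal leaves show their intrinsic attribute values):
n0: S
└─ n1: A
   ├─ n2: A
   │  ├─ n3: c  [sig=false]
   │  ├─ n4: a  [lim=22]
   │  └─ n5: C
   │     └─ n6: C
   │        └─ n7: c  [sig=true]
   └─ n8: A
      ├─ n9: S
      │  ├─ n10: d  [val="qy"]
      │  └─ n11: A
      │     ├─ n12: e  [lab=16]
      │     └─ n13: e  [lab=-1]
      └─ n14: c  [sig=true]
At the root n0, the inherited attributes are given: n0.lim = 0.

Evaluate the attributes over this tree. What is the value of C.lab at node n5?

10

1. n0.lim = 0  [given at root]
2. n1.tag = "kk"  ["kk"]
3. n1.env = true  [S.lim > -1]
4. n1.idx = -3  [S.lim * -1 - 3]
5. n2.tag = "kk"  [if A₀.env then A₀.tag else "u"]
6. n2.env = true  [true]
7. n2.idx = 9  [len(A₀.tag) + 7]
8. n3.sig = false  [terminal]
9. n4.lim = 22  [terminal]
10. n5.ok = 4  [A.idx - 5]
11. n6.ok = 30  [C₀.ok + 26]
12. n7.sig = true  [terminal]
13. n6.env = "pr"  ["pr"]
14. n6.lab = 15  [15]
15. n6.cnt = "xp"  ["xp"]
16. n5.env = "qpr"  ["q" ++ C₁.env]
17. n5.lab = 10  [C₀.ok + 6]
18. n5.cnt = "nxp"  ["n" ++ C₁.cnt]
19. n2.lim = false  [C.lab > 10]
20. n8.tag = "wr"  ["wr"]
21. n8.env = true  [A₀.idx > -4]
22. n8.idx = 26  [A₀.idx + 29]
23. n9.lim = 19  [A.idx * 2 - 33]
24. n10.val = "qy"  [terminal]
25. n11.tag = "qyx"  [d.val ++ "x"]
26. n11.env = false  [S.lim > 19]
27. n11.idx = 10  [len(d.val) + 8]
28. n12.lab = 16  [terminal]
29. n13.lab = -1  [terminal]
30. n11.lim = true  [e₁.lab == -1]
31. n9.depth = -1  [S.lim * -1 + 18]
32. n9.ok = "qyp"  [d.val ++ "p"]
33. n9.tag = 17  [17]
34. n14.sig = true  [terminal]
35. n8.lim = true  [S.depth > -2]
36. n1.lim = false  [A₁.lim == true]
37. n0.depth = 10  [S.lim + 10]
38. n0.ok = "zv"  ["zv"]
39. n0.tag = 2  [2]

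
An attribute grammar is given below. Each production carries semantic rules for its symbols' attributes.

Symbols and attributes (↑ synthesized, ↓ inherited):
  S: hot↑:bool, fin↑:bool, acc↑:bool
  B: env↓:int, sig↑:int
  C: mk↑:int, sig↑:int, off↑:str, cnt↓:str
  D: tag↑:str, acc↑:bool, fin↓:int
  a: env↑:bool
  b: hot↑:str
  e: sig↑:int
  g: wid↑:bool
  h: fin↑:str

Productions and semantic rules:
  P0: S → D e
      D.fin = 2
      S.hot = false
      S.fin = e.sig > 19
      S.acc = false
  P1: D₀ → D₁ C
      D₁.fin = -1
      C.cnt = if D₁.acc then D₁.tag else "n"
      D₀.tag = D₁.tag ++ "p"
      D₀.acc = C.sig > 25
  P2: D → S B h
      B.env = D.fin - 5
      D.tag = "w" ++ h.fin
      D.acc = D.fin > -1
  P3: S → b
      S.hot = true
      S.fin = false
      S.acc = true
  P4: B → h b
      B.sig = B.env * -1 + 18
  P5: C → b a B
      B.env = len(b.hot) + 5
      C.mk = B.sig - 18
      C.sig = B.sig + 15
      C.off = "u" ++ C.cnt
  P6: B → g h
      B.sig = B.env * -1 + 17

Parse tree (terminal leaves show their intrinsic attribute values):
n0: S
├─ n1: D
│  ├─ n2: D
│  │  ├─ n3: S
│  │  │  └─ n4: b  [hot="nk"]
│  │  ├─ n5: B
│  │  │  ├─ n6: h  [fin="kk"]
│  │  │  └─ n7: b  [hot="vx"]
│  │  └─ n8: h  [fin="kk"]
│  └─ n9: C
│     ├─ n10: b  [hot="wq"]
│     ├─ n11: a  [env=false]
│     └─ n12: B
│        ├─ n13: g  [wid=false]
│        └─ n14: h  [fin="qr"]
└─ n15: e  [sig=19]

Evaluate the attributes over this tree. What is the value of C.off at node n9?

"un"

1. n1.fin = 2  [2]
2. n2.fin = -1  [-1]
3. n4.hot = "nk"  [terminal]
4. n3.hot = true  [true]
5. n3.fin = false  [false]
6. n3.acc = true  [true]
7. n5.env = -6  [D.fin - 5]
8. n6.fin = "kk"  [terminal]
9. n7.hot = "vx"  [terminal]
10. n5.sig = 24  [B.env * -1 + 18]
11. n8.fin = "kk"  [terminal]
12. n2.tag = "wkk"  ["w" ++ h.fin]
13. n2.acc = false  [D.fin > -1]
14. n9.cnt = "n"  [if D₁.acc then D₁.tag else "n"]
15. n10.hot = "wq"  [terminal]
16. n11.env = false  [terminal]
17. n12.env = 7  [len(b.hot) + 5]
18. n13.wid = false  [terminal]
19. n14.fin = "qr"  [terminal]
20. n12.sig = 10  [B.env * -1 + 17]
21. n9.mk = -8  [B.sig - 18]
22. n9.sig = 25  [B.sig + 15]
23. n9.off = "un"  ["u" ++ C.cnt]
24. n1.tag = "wkkp"  [D₁.tag ++ "p"]
25. n1.acc = false  [C.sig > 25]
26. n15.sig = 19  [terminal]
27. n0.hot = false  [false]
28. n0.fin = false  [e.sig > 19]
29. n0.acc = false  [false]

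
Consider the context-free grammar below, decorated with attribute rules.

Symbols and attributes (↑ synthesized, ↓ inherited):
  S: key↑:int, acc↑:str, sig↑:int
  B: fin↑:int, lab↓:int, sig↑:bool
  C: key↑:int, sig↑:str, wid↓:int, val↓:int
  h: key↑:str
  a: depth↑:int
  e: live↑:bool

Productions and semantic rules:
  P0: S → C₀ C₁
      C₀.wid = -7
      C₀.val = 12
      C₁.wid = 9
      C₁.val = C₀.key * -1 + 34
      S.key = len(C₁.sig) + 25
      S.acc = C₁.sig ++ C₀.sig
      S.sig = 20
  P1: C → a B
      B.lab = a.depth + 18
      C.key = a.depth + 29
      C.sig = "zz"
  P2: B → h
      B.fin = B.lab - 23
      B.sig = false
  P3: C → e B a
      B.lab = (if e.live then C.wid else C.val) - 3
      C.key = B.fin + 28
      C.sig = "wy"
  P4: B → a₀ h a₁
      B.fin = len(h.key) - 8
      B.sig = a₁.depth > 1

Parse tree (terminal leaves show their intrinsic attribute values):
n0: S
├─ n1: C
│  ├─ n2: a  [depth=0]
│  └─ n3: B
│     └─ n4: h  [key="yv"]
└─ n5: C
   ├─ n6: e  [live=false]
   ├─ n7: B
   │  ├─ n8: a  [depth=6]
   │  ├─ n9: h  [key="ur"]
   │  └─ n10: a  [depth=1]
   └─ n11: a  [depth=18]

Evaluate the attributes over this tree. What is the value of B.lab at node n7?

2

1. n1.wid = -7  [-7]
2. n1.val = 12  [12]
3. n2.depth = 0  [terminal]
4. n3.lab = 18  [a.depth + 18]
5. n4.key = "yv"  [terminal]
6. n3.fin = -5  [B.lab - 23]
7. n3.sig = false  [false]
8. n1.key = 29  [a.depth + 29]
9. n1.sig = "zz"  ["zz"]
10. n5.wid = 9  [9]
11. n5.val = 5  [C₀.key * -1 + 34]
12. n6.live = false  [terminal]
13. n7.lab = 2  [(if e.live then C.wid else C.val) - 3]
14. n8.depth = 6  [terminal]
15. n9.key = "ur"  [terminal]
16. n10.depth = 1  [terminal]
17. n7.fin = -6  [len(h.key) - 8]
18. n7.sig = false  [a₁.depth > 1]
19. n11.depth = 18  [terminal]
20. n5.key = 22  [B.fin + 28]
21. n5.sig = "wy"  ["wy"]
22. n0.key = 27  [len(C₁.sig) + 25]
23. n0.acc = "wyzz"  [C₁.sig ++ C₀.sig]
24. n0.sig = 20  [20]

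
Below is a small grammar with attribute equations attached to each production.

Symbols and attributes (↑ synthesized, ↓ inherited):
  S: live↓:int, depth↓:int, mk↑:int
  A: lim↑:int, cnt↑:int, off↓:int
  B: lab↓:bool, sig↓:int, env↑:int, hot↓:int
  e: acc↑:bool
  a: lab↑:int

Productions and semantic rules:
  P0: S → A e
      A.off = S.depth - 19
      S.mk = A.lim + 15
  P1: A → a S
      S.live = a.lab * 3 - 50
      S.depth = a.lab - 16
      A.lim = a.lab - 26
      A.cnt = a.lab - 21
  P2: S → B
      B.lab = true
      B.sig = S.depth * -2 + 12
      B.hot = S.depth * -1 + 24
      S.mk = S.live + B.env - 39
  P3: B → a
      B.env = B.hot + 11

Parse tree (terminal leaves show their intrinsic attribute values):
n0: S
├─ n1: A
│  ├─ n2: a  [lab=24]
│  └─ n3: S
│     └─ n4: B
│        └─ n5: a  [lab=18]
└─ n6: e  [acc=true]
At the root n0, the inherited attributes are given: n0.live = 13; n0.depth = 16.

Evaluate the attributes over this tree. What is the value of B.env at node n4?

27

1. n0.live = 13  [given at root]
2. n0.depth = 16  [given at root]
3. n1.off = -3  [S.depth - 19]
4. n2.lab = 24  [terminal]
5. n3.live = 22  [a.lab * 3 - 50]
6. n3.depth = 8  [a.lab - 16]
7. n4.lab = true  [true]
8. n4.sig = -4  [S.depth * -2 + 12]
9. n4.hot = 16  [S.depth * -1 + 24]
10. n5.lab = 18  [terminal]
11. n4.env = 27  [B.hot + 11]
12. n3.mk = 10  [S.live + B.env - 39]
13. n1.lim = -2  [a.lab - 26]
14. n1.cnt = 3  [a.lab - 21]
15. n6.acc = true  [terminal]
16. n0.mk = 13  [A.lim + 15]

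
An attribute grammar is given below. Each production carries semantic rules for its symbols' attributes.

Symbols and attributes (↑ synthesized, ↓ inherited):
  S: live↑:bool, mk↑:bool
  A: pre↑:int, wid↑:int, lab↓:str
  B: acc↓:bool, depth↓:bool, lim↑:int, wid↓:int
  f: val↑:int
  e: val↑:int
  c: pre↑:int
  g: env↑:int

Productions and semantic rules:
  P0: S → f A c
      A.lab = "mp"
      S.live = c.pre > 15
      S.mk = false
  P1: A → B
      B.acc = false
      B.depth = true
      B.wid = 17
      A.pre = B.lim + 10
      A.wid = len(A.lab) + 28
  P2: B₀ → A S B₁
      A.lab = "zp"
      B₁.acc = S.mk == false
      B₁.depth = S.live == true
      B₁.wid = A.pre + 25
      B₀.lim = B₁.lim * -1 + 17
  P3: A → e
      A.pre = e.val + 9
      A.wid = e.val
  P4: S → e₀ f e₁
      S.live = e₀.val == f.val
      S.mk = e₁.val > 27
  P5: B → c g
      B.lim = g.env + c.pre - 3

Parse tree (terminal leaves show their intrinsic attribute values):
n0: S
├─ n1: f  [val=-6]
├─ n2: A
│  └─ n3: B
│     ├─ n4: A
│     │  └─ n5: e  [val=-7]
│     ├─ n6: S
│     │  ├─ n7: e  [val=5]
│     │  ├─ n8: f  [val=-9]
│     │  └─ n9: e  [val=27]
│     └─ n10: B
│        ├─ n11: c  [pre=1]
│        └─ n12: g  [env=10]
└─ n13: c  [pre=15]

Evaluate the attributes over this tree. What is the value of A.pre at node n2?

1. n1.val = -6  [terminal]
2. n2.lab = "mp"  ["mp"]
3. n3.acc = false  [false]
4. n3.depth = true  [true]
5. n3.wid = 17  [17]
6. n4.lab = "zp"  ["zp"]
7. n5.val = -7  [terminal]
8. n4.pre = 2  [e.val + 9]
9. n4.wid = -7  [e.val]
10. n7.val = 5  [terminal]
11. n8.val = -9  [terminal]
12. n9.val = 27  [terminal]
13. n6.live = false  [e₀.val == f.val]
14. n6.mk = false  [e₁.val > 27]
15. n10.acc = true  [S.mk == false]
16. n10.depth = false  [S.live == true]
17. n10.wid = 27  [A.pre + 25]
18. n11.pre = 1  [terminal]
19. n12.env = 10  [terminal]
20. n10.lim = 8  [g.env + c.pre - 3]
21. n3.lim = 9  [B₁.lim * -1 + 17]
22. n2.pre = 19  [B.lim + 10]
23. n2.wid = 30  [len(A.lab) + 28]
24. n13.pre = 15  [terminal]
25. n0.live = false  [c.pre > 15]
26. n0.mk = false  [false]

19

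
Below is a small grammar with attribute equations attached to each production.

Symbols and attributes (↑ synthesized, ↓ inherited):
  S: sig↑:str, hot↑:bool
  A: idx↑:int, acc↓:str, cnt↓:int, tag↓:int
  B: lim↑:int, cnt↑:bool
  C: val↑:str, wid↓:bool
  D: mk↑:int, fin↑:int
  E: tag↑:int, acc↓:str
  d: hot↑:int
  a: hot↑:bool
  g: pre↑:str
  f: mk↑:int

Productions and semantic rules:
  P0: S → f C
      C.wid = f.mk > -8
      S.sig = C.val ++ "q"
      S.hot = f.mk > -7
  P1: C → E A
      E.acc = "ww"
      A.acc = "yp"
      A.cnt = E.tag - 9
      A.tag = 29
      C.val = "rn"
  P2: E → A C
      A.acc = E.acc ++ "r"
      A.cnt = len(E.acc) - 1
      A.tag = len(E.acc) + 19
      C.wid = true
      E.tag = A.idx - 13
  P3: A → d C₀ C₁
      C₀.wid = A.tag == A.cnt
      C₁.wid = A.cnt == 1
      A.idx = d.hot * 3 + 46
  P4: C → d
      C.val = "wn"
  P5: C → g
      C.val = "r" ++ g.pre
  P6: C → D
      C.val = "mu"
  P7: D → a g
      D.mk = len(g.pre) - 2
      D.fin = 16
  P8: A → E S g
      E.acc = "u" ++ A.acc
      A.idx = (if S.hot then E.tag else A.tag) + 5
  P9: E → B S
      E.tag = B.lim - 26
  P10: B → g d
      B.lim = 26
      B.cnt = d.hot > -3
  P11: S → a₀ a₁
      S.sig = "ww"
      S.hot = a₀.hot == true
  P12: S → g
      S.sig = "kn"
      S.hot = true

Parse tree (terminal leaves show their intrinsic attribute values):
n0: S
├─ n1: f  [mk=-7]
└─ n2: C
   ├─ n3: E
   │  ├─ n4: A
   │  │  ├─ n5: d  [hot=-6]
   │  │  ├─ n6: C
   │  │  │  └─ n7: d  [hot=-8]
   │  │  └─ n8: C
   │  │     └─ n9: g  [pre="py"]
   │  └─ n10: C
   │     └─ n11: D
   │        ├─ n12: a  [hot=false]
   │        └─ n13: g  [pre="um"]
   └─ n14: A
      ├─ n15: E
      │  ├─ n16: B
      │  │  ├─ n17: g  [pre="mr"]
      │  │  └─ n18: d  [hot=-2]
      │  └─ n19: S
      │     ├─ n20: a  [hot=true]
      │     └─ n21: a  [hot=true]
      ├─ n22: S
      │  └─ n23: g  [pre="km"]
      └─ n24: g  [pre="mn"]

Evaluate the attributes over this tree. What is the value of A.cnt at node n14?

1. n1.mk = -7  [terminal]
2. n2.wid = true  [f.mk > -8]
3. n3.acc = "ww"  ["ww"]
4. n4.acc = "wwr"  [E.acc ++ "r"]
5. n4.cnt = 1  [len(E.acc) - 1]
6. n4.tag = 21  [len(E.acc) + 19]
7. n5.hot = -6  [terminal]
8. n6.wid = false  [A.tag == A.cnt]
9. n7.hot = -8  [terminal]
10. n6.val = "wn"  ["wn"]
11. n8.wid = true  [A.cnt == 1]
12. n9.pre = "py"  [terminal]
13. n8.val = "rpy"  ["r" ++ g.pre]
14. n4.idx = 28  [d.hot * 3 + 46]
15. n10.wid = true  [true]
16. n12.hot = false  [terminal]
17. n13.pre = "um"  [terminal]
18. n11.mk = 0  [len(g.pre) - 2]
19. n11.fin = 16  [16]
20. n10.val = "mu"  ["mu"]
21. n3.tag = 15  [A.idx - 13]
22. n14.acc = "yp"  ["yp"]
23. n14.cnt = 6  [E.tag - 9]
24. n14.tag = 29  [29]
25. n15.acc = "uyp"  ["u" ++ A.acc]
26. n17.pre = "mr"  [terminal]
27. n18.hot = -2  [terminal]
28. n16.lim = 26  [26]
29. n16.cnt = true  [d.hot > -3]
30. n20.hot = true  [terminal]
31. n21.hot = true  [terminal]
32. n19.sig = "ww"  ["ww"]
33. n19.hot = true  [a₀.hot == true]
34. n15.tag = 0  [B.lim - 26]
35. n23.pre = "km"  [terminal]
36. n22.sig = "kn"  ["kn"]
37. n22.hot = true  [true]
38. n24.pre = "mn"  [terminal]
39. n14.idx = 5  [(if S.hot then E.tag else A.tag) + 5]
40. n2.val = "rn"  ["rn"]
41. n0.sig = "rnq"  [C.val ++ "q"]
42. n0.hot = false  [f.mk > -7]

6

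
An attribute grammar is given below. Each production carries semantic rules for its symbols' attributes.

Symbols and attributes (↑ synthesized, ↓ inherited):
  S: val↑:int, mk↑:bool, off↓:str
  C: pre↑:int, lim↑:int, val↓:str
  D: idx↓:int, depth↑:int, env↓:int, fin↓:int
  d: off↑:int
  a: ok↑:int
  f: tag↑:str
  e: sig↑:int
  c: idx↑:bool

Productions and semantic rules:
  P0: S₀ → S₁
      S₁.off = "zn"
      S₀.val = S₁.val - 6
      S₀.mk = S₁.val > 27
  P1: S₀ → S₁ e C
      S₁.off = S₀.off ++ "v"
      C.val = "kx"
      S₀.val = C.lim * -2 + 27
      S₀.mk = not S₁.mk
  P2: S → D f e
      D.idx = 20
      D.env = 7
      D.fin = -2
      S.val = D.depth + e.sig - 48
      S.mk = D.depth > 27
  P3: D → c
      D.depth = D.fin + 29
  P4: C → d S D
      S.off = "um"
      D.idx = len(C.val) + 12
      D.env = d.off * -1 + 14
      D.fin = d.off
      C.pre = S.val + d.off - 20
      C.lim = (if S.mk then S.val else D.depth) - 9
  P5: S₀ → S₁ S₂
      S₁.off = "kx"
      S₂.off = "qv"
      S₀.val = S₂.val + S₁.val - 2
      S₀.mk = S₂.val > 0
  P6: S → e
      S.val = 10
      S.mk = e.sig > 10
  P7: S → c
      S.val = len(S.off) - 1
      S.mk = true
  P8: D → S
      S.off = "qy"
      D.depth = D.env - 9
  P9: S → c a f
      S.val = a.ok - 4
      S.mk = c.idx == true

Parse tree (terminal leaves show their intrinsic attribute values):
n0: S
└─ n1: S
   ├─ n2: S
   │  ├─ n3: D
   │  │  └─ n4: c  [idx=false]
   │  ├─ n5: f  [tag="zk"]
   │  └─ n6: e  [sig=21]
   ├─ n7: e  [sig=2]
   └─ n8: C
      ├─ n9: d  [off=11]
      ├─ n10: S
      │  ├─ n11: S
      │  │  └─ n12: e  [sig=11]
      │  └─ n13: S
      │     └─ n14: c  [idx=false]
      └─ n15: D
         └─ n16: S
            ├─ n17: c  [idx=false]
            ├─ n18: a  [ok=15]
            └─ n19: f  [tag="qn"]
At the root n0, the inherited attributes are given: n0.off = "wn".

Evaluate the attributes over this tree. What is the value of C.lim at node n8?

1. n0.off = "wn"  [given at root]
2. n1.off = "zn"  ["zn"]
3. n2.off = "znv"  [S₀.off ++ "v"]
4. n3.idx = 20  [20]
5. n3.env = 7  [7]
6. n3.fin = -2  [-2]
7. n4.idx = false  [terminal]
8. n3.depth = 27  [D.fin + 29]
9. n5.tag = "zk"  [terminal]
10. n6.sig = 21  [terminal]
11. n2.val = 0  [D.depth + e.sig - 48]
12. n2.mk = false  [D.depth > 27]
13. n7.sig = 2  [terminal]
14. n8.val = "kx"  ["kx"]
15. n9.off = 11  [terminal]
16. n10.off = "um"  ["um"]
17. n11.off = "kx"  ["kx"]
18. n12.sig = 11  [terminal]
19. n11.val = 10  [10]
20. n11.mk = true  [e.sig > 10]
21. n13.off = "qv"  ["qv"]
22. n14.idx = false  [terminal]
23. n13.val = 1  [len(S.off) - 1]
24. n13.mk = true  [true]
25. n10.val = 9  [S₂.val + S₁.val - 2]
26. n10.mk = true  [S₂.val > 0]
27. n15.idx = 14  [len(C.val) + 12]
28. n15.env = 3  [d.off * -1 + 14]
29. n15.fin = 11  [d.off]
30. n16.off = "qy"  ["qy"]
31. n17.idx = false  [terminal]
32. n18.ok = 15  [terminal]
33. n19.tag = "qn"  [terminal]
34. n16.val = 11  [a.ok - 4]
35. n16.mk = false  [c.idx == true]
36. n15.depth = -6  [D.env - 9]
37. n8.pre = 0  [S.val + d.off - 20]
38. n8.lim = 0  [(if S.mk then S.val else D.depth) - 9]
39. n1.val = 27  [C.lim * -2 + 27]
40. n1.mk = true  [not S₁.mk]
41. n0.val = 21  [S₁.val - 6]
42. n0.mk = false  [S₁.val > 27]

0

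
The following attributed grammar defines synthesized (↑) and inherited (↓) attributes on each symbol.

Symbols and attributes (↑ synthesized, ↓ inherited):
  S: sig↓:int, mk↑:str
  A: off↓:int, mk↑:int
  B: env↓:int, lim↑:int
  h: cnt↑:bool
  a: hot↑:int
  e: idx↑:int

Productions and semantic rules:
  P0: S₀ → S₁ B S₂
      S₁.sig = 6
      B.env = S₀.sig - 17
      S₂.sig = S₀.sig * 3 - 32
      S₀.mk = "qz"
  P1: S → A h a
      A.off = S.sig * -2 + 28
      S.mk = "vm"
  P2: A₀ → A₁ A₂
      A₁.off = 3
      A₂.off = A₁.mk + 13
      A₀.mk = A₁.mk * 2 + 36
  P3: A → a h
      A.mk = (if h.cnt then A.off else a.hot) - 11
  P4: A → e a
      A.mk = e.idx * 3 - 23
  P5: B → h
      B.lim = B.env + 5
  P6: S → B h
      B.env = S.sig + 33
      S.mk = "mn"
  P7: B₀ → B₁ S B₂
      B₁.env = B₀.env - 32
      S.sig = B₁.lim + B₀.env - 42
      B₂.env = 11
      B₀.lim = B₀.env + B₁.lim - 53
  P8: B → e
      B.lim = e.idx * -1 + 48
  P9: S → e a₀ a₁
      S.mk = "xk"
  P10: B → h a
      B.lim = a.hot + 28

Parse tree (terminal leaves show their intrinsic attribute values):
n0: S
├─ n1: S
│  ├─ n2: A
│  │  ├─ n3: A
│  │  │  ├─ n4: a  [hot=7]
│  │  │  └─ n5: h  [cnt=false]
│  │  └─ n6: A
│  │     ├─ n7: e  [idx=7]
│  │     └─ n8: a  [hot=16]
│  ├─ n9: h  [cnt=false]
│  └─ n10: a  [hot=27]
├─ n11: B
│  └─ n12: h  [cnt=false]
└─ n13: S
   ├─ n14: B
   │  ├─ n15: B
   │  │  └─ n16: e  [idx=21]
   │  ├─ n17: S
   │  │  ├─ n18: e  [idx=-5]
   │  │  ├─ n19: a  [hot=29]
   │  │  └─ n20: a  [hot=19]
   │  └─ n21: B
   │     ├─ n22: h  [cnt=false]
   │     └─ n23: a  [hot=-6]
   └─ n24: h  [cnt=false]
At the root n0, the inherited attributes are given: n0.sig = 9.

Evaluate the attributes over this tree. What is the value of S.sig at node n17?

13

1. n0.sig = 9  [given at root]
2. n1.sig = 6  [6]
3. n2.off = 16  [S.sig * -2 + 28]
4. n3.off = 3  [3]
5. n4.hot = 7  [terminal]
6. n5.cnt = false  [terminal]
7. n3.mk = -4  [(if h.cnt then A.off else a.hot) - 11]
8. n6.off = 9  [A₁.mk + 13]
9. n7.idx = 7  [terminal]
10. n8.hot = 16  [terminal]
11. n6.mk = -2  [e.idx * 3 - 23]
12. n2.mk = 28  [A₁.mk * 2 + 36]
13. n9.cnt = false  [terminal]
14. n10.hot = 27  [terminal]
15. n1.mk = "vm"  ["vm"]
16. n11.env = -8  [S₀.sig - 17]
17. n12.cnt = false  [terminal]
18. n11.lim = -3  [B.env + 5]
19. n13.sig = -5  [S₀.sig * 3 - 32]
20. n14.env = 28  [S.sig + 33]
21. n15.env = -4  [B₀.env - 32]
22. n16.idx = 21  [terminal]
23. n15.lim = 27  [e.idx * -1 + 48]
24. n17.sig = 13  [B₁.lim + B₀.env - 42]
25. n18.idx = -5  [terminal]
26. n19.hot = 29  [terminal]
27. n20.hot = 19  [terminal]
28. n17.mk = "xk"  ["xk"]
29. n21.env = 11  [11]
30. n22.cnt = false  [terminal]
31. n23.hot = -6  [terminal]
32. n21.lim = 22  [a.hot + 28]
33. n14.lim = 2  [B₀.env + B₁.lim - 53]
34. n24.cnt = false  [terminal]
35. n13.mk = "mn"  ["mn"]
36. n0.mk = "qz"  ["qz"]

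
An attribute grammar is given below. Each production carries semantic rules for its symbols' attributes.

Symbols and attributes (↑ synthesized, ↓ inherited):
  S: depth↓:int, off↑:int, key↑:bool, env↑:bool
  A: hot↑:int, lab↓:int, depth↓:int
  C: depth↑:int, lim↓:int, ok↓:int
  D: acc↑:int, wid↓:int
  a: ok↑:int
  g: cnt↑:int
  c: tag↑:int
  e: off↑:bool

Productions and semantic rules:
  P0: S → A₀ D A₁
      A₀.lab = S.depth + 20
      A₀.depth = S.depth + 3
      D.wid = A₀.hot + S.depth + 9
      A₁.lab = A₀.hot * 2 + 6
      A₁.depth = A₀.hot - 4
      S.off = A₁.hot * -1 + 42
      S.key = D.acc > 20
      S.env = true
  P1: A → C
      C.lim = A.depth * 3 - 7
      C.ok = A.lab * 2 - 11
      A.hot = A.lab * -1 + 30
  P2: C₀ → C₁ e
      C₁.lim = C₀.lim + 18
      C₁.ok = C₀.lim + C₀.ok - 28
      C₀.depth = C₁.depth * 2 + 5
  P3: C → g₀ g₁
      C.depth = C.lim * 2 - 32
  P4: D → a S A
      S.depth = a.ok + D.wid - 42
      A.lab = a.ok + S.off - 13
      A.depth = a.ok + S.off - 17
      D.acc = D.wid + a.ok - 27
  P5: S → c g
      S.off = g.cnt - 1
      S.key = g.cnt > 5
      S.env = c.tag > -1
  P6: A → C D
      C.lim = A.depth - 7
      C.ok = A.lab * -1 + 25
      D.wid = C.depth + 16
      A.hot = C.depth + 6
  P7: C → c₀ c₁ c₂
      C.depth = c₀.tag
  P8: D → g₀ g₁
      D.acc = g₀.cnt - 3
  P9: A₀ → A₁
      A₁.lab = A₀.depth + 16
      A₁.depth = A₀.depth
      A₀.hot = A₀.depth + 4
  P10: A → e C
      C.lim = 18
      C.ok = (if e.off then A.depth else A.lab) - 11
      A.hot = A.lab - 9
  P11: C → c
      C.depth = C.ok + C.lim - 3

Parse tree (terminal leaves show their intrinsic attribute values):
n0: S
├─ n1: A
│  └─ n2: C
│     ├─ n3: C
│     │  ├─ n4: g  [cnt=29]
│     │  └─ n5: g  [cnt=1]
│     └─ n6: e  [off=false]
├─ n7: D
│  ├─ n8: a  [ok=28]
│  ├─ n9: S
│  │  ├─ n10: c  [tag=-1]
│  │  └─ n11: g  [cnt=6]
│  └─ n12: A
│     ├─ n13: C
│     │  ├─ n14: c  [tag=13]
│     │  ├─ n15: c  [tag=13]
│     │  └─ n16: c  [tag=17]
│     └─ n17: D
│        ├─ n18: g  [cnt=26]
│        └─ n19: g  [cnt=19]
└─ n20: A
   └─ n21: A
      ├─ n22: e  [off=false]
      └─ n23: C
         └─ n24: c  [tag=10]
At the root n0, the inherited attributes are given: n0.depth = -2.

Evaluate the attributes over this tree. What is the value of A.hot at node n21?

1. n0.depth = -2  [given at root]
2. n1.lab = 18  [S.depth + 20]
3. n1.depth = 1  [S.depth + 3]
4. n2.lim = -4  [A.depth * 3 - 7]
5. n2.ok = 25  [A.lab * 2 - 11]
6. n3.lim = 14  [C₀.lim + 18]
7. n3.ok = -7  [C₀.lim + C₀.ok - 28]
8. n4.cnt = 29  [terminal]
9. n5.cnt = 1  [terminal]
10. n3.depth = -4  [C.lim * 2 - 32]
11. n6.off = false  [terminal]
12. n2.depth = -3  [C₁.depth * 2 + 5]
13. n1.hot = 12  [A.lab * -1 + 30]
14. n7.wid = 19  [A₀.hot + S.depth + 9]
15. n8.ok = 28  [terminal]
16. n9.depth = 5  [a.ok + D.wid - 42]
17. n10.tag = -1  [terminal]
18. n11.cnt = 6  [terminal]
19. n9.off = 5  [g.cnt - 1]
20. n9.key = true  [g.cnt > 5]
21. n9.env = false  [c.tag > -1]
22. n12.lab = 20  [a.ok + S.off - 13]
23. n12.depth = 16  [a.ok + S.off - 17]
24. n13.lim = 9  [A.depth - 7]
25. n13.ok = 5  [A.lab * -1 + 25]
26. n14.tag = 13  [terminal]
27. n15.tag = 13  [terminal]
28. n16.tag = 17  [terminal]
29. n13.depth = 13  [c₀.tag]
30. n17.wid = 29  [C.depth + 16]
31. n18.cnt = 26  [terminal]
32. n19.cnt = 19  [terminal]
33. n17.acc = 23  [g₀.cnt - 3]
34. n12.hot = 19  [C.depth + 6]
35. n7.acc = 20  [D.wid + a.ok - 27]
36. n20.lab = 30  [A₀.hot * 2 + 6]
37. n20.depth = 8  [A₀.hot - 4]
38. n21.lab = 24  [A₀.depth + 16]
39. n21.depth = 8  [A₀.depth]
40. n22.off = false  [terminal]
41. n23.lim = 18  [18]
42. n23.ok = 13  [(if e.off then A.depth else A.lab) - 11]
43. n24.tag = 10  [terminal]
44. n23.depth = 28  [C.ok + C.lim - 3]
45. n21.hot = 15  [A.lab - 9]
46. n20.hot = 12  [A₀.depth + 4]
47. n0.off = 30  [A₁.hot * -1 + 42]
48. n0.key = false  [D.acc > 20]
49. n0.env = true  [true]

15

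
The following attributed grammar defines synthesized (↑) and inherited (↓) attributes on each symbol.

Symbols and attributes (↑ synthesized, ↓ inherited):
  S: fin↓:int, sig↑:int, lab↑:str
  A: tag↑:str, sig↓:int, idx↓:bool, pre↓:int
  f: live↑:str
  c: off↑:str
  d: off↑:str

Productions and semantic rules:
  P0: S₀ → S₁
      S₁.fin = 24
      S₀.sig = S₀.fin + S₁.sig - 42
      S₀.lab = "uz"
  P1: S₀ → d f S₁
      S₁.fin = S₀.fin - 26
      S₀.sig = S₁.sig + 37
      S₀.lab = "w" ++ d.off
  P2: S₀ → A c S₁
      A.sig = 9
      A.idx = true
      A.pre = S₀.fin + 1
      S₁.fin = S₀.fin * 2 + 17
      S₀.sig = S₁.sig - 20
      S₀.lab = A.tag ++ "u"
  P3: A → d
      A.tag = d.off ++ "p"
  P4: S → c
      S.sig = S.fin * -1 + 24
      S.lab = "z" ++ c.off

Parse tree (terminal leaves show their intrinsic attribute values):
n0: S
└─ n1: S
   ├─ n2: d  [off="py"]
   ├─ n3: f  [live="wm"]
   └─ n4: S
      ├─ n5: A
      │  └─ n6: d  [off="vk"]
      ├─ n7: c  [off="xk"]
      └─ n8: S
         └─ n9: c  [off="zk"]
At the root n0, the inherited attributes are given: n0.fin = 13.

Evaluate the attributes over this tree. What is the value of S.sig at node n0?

1. n0.fin = 13  [given at root]
2. n1.fin = 24  [24]
3. n2.off = "py"  [terminal]
4. n3.live = "wm"  [terminal]
5. n4.fin = -2  [S₀.fin - 26]
6. n5.sig = 9  [9]
7. n5.idx = true  [true]
8. n5.pre = -1  [S₀.fin + 1]
9. n6.off = "vk"  [terminal]
10. n5.tag = "vkp"  [d.off ++ "p"]
11. n7.off = "xk"  [terminal]
12. n8.fin = 13  [S₀.fin * 2 + 17]
13. n9.off = "zk"  [terminal]
14. n8.sig = 11  [S.fin * -1 + 24]
15. n8.lab = "zzk"  ["z" ++ c.off]
16. n4.sig = -9  [S₁.sig - 20]
17. n4.lab = "vkpu"  [A.tag ++ "u"]
18. n1.sig = 28  [S₁.sig + 37]
19. n1.lab = "wpy"  ["w" ++ d.off]
20. n0.sig = -1  [S₀.fin + S₁.sig - 42]
21. n0.lab = "uz"  ["uz"]

-1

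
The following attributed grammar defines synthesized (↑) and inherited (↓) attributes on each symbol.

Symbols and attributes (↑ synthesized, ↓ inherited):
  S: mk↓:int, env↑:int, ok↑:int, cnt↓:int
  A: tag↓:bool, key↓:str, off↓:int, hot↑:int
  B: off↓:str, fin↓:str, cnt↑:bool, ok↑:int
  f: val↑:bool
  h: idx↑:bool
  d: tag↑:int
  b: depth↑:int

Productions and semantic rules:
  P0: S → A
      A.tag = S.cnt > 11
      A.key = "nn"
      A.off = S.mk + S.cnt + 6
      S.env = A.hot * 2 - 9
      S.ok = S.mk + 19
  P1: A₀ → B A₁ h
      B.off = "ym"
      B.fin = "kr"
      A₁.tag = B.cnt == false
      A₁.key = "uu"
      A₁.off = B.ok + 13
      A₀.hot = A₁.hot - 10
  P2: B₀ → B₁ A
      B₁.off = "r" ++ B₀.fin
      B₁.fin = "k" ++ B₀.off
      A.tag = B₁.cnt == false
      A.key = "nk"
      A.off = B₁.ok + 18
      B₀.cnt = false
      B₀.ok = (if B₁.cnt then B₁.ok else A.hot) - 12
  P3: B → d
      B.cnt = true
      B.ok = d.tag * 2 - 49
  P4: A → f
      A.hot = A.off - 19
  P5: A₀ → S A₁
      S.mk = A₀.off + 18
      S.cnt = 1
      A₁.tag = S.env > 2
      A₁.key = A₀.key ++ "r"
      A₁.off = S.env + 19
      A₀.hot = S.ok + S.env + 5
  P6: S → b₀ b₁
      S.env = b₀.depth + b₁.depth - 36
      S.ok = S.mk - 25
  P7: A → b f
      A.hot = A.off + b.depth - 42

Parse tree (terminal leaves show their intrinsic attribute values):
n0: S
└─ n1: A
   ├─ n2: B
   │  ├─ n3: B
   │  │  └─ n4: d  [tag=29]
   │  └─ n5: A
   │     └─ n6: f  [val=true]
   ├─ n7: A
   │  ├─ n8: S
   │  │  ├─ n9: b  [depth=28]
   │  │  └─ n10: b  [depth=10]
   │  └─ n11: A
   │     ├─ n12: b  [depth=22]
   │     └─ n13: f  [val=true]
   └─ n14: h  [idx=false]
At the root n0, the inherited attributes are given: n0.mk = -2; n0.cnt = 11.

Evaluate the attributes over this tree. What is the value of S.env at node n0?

1. n0.mk = -2  [given at root]
2. n0.cnt = 11  [given at root]
3. n1.tag = false  [S.cnt > 11]
4. n1.key = "nn"  ["nn"]
5. n1.off = 15  [S.mk + S.cnt + 6]
6. n2.off = "ym"  ["ym"]
7. n2.fin = "kr"  ["kr"]
8. n3.off = "rkr"  ["r" ++ B₀.fin]
9. n3.fin = "kym"  ["k" ++ B₀.off]
10. n4.tag = 29  [terminal]
11. n3.cnt = true  [true]
12. n3.ok = 9  [d.tag * 2 - 49]
13. n5.tag = false  [B₁.cnt == false]
14. n5.key = "nk"  ["nk"]
15. n5.off = 27  [B₁.ok + 18]
16. n6.val = true  [terminal]
17. n5.hot = 8  [A.off - 19]
18. n2.cnt = false  [false]
19. n2.ok = -3  [(if B₁.cnt then B₁.ok else A.hot) - 12]
20. n7.tag = true  [B.cnt == false]
21. n7.key = "uu"  ["uu"]
22. n7.off = 10  [B.ok + 13]
23. n8.mk = 28  [A₀.off + 18]
24. n8.cnt = 1  [1]
25. n9.depth = 28  [terminal]
26. n10.depth = 10  [terminal]
27. n8.env = 2  [b₀.depth + b₁.depth - 36]
28. n8.ok = 3  [S.mk - 25]
29. n11.tag = false  [S.env > 2]
30. n11.key = "uur"  [A₀.key ++ "r"]
31. n11.off = 21  [S.env + 19]
32. n12.depth = 22  [terminal]
33. n13.val = true  [terminal]
34. n11.hot = 1  [A.off + b.depth - 42]
35. n7.hot = 10  [S.ok + S.env + 5]
36. n14.idx = false  [terminal]
37. n1.hot = 0  [A₁.hot - 10]
38. n0.env = -9  [A.hot * 2 - 9]
39. n0.ok = 17  [S.mk + 19]

-9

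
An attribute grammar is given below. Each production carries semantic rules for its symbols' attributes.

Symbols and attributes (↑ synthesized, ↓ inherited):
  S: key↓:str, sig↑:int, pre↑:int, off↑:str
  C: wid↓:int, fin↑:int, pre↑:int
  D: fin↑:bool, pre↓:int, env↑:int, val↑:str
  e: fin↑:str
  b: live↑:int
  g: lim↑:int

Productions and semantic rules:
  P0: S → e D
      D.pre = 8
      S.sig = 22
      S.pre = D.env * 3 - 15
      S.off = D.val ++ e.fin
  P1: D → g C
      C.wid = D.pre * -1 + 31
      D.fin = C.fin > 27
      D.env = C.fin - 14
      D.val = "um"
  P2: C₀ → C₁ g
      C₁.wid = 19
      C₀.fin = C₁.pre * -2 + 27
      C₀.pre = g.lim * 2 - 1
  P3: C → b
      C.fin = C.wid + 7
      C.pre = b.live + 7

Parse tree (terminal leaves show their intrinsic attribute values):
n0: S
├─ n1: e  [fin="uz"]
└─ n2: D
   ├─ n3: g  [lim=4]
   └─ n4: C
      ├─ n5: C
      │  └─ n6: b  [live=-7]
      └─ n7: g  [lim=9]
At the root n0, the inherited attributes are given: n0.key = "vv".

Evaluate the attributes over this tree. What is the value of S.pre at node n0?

24

1. n0.key = "vv"  [given at root]
2. n1.fin = "uz"  [terminal]
3. n2.pre = 8  [8]
4. n3.lim = 4  [terminal]
5. n4.wid = 23  [D.pre * -1 + 31]
6. n5.wid = 19  [19]
7. n6.live = -7  [terminal]
8. n5.fin = 26  [C.wid + 7]
9. n5.pre = 0  [b.live + 7]
10. n7.lim = 9  [terminal]
11. n4.fin = 27  [C₁.pre * -2 + 27]
12. n4.pre = 17  [g.lim * 2 - 1]
13. n2.fin = false  [C.fin > 27]
14. n2.env = 13  [C.fin - 14]
15. n2.val = "um"  ["um"]
16. n0.sig = 22  [22]
17. n0.pre = 24  [D.env * 3 - 15]
18. n0.off = "umuz"  [D.val ++ e.fin]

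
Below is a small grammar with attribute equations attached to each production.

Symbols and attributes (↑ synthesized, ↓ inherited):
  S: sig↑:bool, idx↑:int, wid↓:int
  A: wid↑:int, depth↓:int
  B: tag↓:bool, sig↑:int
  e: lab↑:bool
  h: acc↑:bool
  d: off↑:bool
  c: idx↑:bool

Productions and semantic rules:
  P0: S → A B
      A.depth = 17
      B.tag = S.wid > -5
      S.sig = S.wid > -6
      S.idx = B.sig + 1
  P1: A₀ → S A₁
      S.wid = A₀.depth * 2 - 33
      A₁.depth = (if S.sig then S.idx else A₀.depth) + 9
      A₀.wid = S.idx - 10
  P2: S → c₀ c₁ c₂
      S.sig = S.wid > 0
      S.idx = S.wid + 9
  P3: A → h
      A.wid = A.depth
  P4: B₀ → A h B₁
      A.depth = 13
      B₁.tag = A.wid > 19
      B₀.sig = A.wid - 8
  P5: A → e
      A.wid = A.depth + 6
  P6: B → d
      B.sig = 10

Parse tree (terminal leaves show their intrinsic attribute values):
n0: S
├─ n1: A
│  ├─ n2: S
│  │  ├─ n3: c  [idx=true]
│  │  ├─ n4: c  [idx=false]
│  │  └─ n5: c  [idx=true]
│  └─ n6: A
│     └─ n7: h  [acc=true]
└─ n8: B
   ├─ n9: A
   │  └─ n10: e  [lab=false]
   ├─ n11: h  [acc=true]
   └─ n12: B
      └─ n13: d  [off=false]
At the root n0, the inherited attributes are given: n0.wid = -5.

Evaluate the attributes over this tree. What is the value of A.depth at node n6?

19

1. n0.wid = -5  [given at root]
2. n1.depth = 17  [17]
3. n2.wid = 1  [A₀.depth * 2 - 33]
4. n3.idx = true  [terminal]
5. n4.idx = false  [terminal]
6. n5.idx = true  [terminal]
7. n2.sig = true  [S.wid > 0]
8. n2.idx = 10  [S.wid + 9]
9. n6.depth = 19  [(if S.sig then S.idx else A₀.depth) + 9]
10. n7.acc = true  [terminal]
11. n6.wid = 19  [A.depth]
12. n1.wid = 0  [S.idx - 10]
13. n8.tag = false  [S.wid > -5]
14. n9.depth = 13  [13]
15. n10.lab = false  [terminal]
16. n9.wid = 19  [A.depth + 6]
17. n11.acc = true  [terminal]
18. n12.tag = false  [A.wid > 19]
19. n13.off = false  [terminal]
20. n12.sig = 10  [10]
21. n8.sig = 11  [A.wid - 8]
22. n0.sig = true  [S.wid > -6]
23. n0.idx = 12  [B.sig + 1]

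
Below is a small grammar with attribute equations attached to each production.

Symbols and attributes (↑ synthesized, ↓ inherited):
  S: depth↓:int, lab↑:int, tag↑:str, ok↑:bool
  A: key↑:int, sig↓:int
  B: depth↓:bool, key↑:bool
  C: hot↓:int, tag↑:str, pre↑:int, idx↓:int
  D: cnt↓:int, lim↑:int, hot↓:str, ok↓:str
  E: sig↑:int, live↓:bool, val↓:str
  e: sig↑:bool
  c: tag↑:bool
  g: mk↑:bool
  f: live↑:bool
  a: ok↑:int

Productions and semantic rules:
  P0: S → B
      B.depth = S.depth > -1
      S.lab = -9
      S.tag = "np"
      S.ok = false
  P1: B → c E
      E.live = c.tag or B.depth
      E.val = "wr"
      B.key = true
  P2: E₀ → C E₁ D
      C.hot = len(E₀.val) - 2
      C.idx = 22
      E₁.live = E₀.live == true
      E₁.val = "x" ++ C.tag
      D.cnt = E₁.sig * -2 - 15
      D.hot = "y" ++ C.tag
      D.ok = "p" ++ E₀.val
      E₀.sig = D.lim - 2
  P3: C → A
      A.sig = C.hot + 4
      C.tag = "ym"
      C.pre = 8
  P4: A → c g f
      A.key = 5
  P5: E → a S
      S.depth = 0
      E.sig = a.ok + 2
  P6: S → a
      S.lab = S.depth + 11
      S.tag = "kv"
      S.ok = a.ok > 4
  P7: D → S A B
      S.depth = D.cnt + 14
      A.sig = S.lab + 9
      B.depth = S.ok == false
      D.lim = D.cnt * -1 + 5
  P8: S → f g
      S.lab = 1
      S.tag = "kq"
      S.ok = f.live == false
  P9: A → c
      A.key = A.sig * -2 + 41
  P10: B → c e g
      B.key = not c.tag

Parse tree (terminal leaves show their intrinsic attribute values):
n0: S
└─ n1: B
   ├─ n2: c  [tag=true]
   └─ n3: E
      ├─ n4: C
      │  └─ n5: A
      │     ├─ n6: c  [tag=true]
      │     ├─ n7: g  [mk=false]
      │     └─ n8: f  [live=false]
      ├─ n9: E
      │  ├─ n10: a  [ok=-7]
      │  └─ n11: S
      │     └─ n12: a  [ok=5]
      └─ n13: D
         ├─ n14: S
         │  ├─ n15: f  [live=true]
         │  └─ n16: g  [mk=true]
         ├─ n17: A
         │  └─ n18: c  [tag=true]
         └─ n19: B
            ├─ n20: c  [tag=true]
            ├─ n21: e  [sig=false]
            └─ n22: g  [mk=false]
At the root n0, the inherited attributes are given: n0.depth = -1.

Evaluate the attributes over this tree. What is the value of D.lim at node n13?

1. n0.depth = -1  [given at root]
2. n1.depth = false  [S.depth > -1]
3. n2.tag = true  [terminal]
4. n3.live = true  [c.tag or B.depth]
5. n3.val = "wr"  ["wr"]
6. n4.hot = 0  [len(E₀.val) - 2]
7. n4.idx = 22  [22]
8. n5.sig = 4  [C.hot + 4]
9. n6.tag = true  [terminal]
10. n7.mk = false  [terminal]
11. n8.live = false  [terminal]
12. n5.key = 5  [5]
13. n4.tag = "ym"  ["ym"]
14. n4.pre = 8  [8]
15. n9.live = true  [E₀.live == true]
16. n9.val = "xym"  ["x" ++ C.tag]
17. n10.ok = -7  [terminal]
18. n11.depth = 0  [0]
19. n12.ok = 5  [terminal]
20. n11.lab = 11  [S.depth + 11]
21. n11.tag = "kv"  ["kv"]
22. n11.ok = true  [a.ok > 4]
23. n9.sig = -5  [a.ok + 2]
24. n13.cnt = -5  [E₁.sig * -2 - 15]
25. n13.hot = "yym"  ["y" ++ C.tag]
26. n13.ok = "pwr"  ["p" ++ E₀.val]
27. n14.depth = 9  [D.cnt + 14]
28. n15.live = true  [terminal]
29. n16.mk = true  [terminal]
30. n14.lab = 1  [1]
31. n14.tag = "kq"  ["kq"]
32. n14.ok = false  [f.live == false]
33. n17.sig = 10  [S.lab + 9]
34. n18.tag = true  [terminal]
35. n17.key = 21  [A.sig * -2 + 41]
36. n19.depth = true  [S.ok == false]
37. n20.tag = true  [terminal]
38. n21.sig = false  [terminal]
39. n22.mk = false  [terminal]
40. n19.key = false  [not c.tag]
41. n13.lim = 10  [D.cnt * -1 + 5]
42. n3.sig = 8  [D.lim - 2]
43. n1.key = true  [true]
44. n0.lab = -9  [-9]
45. n0.tag = "np"  ["np"]
46. n0.ok = false  [false]

10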